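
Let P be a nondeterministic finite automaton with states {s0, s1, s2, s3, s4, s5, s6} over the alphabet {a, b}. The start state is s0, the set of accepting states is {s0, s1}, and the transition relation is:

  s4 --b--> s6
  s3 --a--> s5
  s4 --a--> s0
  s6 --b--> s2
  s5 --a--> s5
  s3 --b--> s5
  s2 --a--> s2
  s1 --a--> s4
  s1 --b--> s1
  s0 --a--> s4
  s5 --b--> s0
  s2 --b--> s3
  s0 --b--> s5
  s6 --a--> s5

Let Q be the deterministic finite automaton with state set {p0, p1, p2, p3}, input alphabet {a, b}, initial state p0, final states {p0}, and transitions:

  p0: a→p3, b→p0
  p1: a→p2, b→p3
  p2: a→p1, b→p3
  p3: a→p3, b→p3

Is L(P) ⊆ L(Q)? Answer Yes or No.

The string aa is in L(P) but not in L(Q).
So L(P) ⊄ L(Q).

No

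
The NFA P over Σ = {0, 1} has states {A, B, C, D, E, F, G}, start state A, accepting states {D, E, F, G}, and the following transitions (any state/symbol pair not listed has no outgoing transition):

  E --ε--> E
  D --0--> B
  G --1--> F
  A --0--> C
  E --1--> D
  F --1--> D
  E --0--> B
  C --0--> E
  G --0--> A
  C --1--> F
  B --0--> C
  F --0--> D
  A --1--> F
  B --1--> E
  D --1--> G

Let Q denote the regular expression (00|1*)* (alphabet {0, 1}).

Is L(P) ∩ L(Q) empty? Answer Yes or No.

No

The string 1 is accepted by both P and Q.
Hence L(P) ∩ L(Q) ≠ ∅.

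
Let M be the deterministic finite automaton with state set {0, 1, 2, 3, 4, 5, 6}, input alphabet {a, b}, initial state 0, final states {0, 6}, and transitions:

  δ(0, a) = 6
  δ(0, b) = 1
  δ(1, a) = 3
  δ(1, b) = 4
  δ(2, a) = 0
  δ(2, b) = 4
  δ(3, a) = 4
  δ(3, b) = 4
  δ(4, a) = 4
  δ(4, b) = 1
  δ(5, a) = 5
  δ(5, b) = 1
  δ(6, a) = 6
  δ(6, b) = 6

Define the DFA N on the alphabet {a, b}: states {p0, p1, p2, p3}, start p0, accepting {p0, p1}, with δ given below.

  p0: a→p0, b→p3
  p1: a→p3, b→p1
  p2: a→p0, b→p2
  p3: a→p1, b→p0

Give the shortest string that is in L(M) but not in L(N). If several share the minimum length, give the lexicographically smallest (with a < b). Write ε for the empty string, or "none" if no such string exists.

The string ab is accepted by M but not by N.
No shorter string lies in the difference, and ab is the lexicographically first length-2 string in L(M) \ L(N).

ab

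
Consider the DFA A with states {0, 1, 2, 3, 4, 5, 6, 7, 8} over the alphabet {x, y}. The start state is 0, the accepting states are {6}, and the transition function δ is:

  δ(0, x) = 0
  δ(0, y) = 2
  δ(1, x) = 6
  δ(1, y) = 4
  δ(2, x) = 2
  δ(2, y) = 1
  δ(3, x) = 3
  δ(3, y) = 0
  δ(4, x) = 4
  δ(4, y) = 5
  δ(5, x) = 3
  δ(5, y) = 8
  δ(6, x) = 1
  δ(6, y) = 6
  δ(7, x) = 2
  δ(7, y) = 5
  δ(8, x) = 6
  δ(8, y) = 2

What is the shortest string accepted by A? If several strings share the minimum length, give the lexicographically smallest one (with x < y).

A breadth-first search from 0 reaches an accepting state first via the path 0 → 2 → 1 → 6 on input yyx.
No string of length < 3 is accepted (BFS exhausts all shorter strings without reaching an accepting state), and yyx is the lexicographically least accepting string of length 3.

yyx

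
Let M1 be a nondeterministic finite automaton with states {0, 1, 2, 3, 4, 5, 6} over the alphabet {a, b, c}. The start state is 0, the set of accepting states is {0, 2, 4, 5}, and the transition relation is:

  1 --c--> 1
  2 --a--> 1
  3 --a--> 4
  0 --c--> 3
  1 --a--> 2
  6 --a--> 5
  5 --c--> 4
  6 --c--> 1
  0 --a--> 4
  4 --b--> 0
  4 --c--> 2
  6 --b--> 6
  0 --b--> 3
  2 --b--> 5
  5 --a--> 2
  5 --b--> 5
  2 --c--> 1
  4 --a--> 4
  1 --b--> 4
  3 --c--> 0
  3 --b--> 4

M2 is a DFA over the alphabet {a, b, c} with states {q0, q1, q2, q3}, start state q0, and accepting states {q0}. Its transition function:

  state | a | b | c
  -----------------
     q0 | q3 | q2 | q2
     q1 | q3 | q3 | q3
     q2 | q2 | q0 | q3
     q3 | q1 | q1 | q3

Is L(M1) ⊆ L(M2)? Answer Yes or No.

No

The string a is in L(M1) but not in L(M2).
So L(M1) ⊄ L(M2).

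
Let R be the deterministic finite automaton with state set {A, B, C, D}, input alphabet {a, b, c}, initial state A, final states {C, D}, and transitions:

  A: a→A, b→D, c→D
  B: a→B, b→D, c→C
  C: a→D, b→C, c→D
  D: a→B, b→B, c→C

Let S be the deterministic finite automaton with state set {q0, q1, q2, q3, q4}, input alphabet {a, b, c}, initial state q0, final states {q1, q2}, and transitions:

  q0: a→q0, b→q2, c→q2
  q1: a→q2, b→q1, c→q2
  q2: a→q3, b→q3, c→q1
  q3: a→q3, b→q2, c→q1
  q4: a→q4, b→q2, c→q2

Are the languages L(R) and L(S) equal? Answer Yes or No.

Exploring the product automaton R × S from the start pair (A, q0), following both machines on each input symbol, reaches 4 state pairs: (A, q0), (D, q2), (B, q3), (C, q1).
R accepts in {C, D} and S accepts in {q1, q2}. In every reachable pair the two components are either both accepting — (D, q2), (C, q1) — or both non-accepting, so no string is accepted by exactly one of the machines: L(R) \ L(S) and L(S) \ L(R) are both empty.
Hence every string is accepted by R iff it is accepted by S, and the two languages coincide.

Yes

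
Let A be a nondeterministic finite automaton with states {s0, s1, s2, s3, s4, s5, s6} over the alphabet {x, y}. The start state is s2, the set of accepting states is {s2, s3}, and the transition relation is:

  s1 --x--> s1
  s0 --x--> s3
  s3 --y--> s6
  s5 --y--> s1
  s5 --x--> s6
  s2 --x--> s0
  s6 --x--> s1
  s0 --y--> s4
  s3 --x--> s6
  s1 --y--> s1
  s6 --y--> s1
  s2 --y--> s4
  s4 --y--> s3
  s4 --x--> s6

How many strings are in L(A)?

4

The useful subgraph on states {s0, s2, s3, s4} is acyclic, so L(A) is finite; the longest accepting path visits 4 useful states, giving maximum string length 3.
Counting accepting paths from s2 by length: 1 of length 0, 2 of length 2, 1 of length 3. Total 4.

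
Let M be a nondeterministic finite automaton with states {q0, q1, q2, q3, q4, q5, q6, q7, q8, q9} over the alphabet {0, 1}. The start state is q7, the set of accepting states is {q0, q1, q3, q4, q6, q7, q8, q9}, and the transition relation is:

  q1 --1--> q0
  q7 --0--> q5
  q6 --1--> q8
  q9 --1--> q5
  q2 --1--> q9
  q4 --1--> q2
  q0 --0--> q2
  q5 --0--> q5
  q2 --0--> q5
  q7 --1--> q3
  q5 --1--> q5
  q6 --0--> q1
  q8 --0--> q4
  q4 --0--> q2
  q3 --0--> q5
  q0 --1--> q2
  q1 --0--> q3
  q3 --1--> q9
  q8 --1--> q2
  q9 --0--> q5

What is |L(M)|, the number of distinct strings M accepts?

3

The useful subgraph on states {q3, q7, q9} is acyclic, so L(M) is finite; the longest accepting path visits 3 useful states, giving maximum string length 2.
Counting accepting paths from q7 by length: 1 of length 0, 1 of length 1, 1 of length 2. Total 3.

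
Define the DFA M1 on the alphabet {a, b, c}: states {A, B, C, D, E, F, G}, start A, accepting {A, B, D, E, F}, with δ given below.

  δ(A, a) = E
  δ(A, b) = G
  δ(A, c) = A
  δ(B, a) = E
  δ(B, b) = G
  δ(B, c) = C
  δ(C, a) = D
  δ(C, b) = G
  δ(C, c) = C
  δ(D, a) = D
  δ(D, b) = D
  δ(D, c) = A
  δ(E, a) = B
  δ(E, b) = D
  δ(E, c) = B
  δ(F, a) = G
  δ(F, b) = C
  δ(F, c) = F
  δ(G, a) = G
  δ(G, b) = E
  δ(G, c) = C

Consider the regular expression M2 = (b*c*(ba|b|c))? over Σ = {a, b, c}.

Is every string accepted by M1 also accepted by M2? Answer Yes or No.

The string a is in L(M1) but not in L(M2).
So L(M1) ⊄ L(M2).

No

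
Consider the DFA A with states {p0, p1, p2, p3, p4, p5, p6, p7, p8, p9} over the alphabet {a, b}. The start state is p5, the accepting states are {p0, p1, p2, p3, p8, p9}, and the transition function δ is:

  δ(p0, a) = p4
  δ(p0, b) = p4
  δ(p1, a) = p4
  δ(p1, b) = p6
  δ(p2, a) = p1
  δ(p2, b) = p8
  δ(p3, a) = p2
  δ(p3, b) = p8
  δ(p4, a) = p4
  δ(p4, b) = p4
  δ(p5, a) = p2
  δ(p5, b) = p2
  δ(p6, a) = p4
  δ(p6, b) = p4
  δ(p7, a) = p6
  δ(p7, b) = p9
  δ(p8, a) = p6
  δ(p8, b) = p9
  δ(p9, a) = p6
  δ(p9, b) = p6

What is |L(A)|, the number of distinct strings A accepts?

The useful subgraph on states {p1, p2, p5, p8, p9} is acyclic, so L(A) is finite; the longest accepting path visits 4 useful states, giving maximum string length 3.
Counting accepting paths from p5 by length: 2 of length 1, 4 of length 2, 2 of length 3. Total 8.

8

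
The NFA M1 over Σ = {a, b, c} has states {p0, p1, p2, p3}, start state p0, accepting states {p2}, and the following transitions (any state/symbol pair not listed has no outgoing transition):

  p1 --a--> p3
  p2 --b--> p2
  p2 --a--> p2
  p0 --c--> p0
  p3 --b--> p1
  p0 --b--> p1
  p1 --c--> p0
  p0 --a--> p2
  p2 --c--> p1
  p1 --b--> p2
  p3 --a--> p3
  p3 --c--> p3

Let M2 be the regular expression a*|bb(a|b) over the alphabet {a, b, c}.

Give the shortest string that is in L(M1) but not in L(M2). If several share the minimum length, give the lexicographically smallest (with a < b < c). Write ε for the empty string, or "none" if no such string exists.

ab

The string ab is accepted by M1 but not by M2.
No shorter string lies in the difference, and ab is the lexicographically first length-2 string in L(M1) \ L(M2).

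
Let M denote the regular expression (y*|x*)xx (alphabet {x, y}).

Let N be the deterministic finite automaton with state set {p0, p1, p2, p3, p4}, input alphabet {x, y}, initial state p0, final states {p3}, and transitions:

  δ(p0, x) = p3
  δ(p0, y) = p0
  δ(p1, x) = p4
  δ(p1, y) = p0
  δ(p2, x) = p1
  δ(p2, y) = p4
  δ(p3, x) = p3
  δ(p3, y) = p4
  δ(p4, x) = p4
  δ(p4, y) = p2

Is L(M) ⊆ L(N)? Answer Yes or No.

Yes

Converting the expression M to a DFA (subset construction, then merging equivalent states) gives the minimal DFA with states {m0, m1, m2, m3, m4, m5, m6}, start state m0, accepting states {m3, m6} and transitions m0: x→m1, y→m2; m1: x→m3, y→m4; m2: x→m5, y→m2; m3: x→m3, y→m4; m4: x→m4, y→m4; m5: x→m6, y→m4; m6: x→m4, y→m4.
Exploring the product automaton M × N from the start pair (m0, p0), following both machines on each input symbol, reaches 11 state pairs: (m0, p0), (m1, p3), (m2, p0), (m3, p3), (m4, p4), (m5, p3), (m4, p2), (m6, p3), (m4, p1), (m4, p3), (m4, p0).
M accepts in {m3, m6} and N accepts in {p3}. The reachable pairs whose M-component is accepting are (m3, p3), (m6, p3); in each of them the N-component is accepting too, so the product for L(M) \ L(N) (M-component accepting, N-component rejecting) has no reachable accepting pair and the difference is empty.
Hence every string in L(M) is also in L(N).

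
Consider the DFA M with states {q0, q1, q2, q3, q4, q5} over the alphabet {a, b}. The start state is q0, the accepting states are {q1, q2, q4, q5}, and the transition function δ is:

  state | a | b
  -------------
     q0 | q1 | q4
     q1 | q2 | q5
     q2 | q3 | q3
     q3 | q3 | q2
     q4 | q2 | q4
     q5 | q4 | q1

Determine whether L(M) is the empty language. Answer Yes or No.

The string a is accepted: the run q0 → q1 ends in the accepting state q1.
Since at least one string is accepted, L(M) is not empty.

No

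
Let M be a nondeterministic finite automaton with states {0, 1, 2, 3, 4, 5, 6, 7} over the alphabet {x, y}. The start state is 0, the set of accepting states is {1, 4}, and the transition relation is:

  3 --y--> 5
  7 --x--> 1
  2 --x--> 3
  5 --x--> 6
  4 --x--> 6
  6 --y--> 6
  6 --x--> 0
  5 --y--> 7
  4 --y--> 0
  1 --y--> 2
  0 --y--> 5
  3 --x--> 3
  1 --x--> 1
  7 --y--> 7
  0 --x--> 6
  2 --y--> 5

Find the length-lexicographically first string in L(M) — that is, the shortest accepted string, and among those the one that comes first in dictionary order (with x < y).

yyx

A breadth-first search from 0 reaches an accepting state first via the path 0 → 5 → 7 → 1 on input yyx.
No string of length < 3 is accepted (BFS exhausts all shorter strings without reaching an accepting state), and yyx is the lexicographically least accepting string of length 3.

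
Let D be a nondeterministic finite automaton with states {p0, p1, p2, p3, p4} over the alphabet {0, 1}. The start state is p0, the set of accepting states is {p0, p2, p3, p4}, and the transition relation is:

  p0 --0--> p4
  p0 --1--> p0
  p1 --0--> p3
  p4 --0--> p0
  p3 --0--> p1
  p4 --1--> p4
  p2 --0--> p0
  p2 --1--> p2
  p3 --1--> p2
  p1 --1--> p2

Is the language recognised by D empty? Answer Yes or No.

No

The empty string ε is accepted: the run p0 ends in the accepting state p0.
Since at least one string is accepted, L(D) is not empty.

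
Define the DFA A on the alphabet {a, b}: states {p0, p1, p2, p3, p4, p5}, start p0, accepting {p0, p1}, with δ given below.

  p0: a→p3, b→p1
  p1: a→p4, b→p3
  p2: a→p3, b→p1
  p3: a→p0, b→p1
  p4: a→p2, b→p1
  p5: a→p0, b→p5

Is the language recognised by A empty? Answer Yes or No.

No

The empty string ε is accepted: the run p0 ends in the accepting state p0.
Since at least one string is accepted, L(A) is not empty.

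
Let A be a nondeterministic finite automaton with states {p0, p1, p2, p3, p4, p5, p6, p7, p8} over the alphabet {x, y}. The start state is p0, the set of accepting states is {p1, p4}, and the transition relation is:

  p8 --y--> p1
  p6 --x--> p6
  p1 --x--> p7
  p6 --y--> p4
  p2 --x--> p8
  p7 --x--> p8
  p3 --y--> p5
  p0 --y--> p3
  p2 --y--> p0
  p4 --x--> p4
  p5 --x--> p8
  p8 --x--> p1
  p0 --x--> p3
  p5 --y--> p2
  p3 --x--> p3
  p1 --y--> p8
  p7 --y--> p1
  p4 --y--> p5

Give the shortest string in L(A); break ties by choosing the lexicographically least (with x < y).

A breadth-first search from p0 reaches an accepting state first via the path p0 → p3 → p5 → p8 → p1 on input xyxx.
No string of length < 4 is accepted (BFS exhausts all shorter strings without reaching an accepting state), and xyxx is the lexicographically least accepting string of length 4.

xyxx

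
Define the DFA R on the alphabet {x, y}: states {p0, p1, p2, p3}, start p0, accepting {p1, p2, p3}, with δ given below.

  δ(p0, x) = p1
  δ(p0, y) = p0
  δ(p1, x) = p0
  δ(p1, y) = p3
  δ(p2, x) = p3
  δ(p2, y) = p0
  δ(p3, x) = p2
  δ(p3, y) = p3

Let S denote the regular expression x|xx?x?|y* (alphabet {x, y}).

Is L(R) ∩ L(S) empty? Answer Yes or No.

No

The string x is accepted by both R and S.
Hence L(R) ∩ L(S) ≠ ∅.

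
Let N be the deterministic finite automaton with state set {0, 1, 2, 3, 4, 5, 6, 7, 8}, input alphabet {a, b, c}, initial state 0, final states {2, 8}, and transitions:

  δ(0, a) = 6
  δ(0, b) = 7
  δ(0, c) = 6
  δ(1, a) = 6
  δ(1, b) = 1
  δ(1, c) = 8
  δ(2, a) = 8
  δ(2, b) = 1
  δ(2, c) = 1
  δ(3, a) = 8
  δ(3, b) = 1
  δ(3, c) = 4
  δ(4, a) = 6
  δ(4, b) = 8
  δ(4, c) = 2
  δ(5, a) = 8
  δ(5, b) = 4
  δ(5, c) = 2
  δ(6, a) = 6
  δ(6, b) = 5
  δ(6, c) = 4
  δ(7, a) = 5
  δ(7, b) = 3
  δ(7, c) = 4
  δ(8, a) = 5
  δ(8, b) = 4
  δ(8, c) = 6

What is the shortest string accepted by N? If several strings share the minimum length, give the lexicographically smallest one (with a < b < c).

aba

A breadth-first search from 0 reaches an accepting state first via the path 0 → 6 → 5 → 8 on input aba.
No string of length < 3 is accepted (BFS exhausts all shorter strings without reaching an accepting state), and aba is the lexicographically least accepting string of length 3.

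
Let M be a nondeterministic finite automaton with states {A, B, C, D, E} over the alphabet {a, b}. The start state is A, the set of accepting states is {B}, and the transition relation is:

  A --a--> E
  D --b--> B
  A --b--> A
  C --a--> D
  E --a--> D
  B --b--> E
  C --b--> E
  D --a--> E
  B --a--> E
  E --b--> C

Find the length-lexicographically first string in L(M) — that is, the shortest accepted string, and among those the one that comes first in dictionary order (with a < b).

A breadth-first search from A reaches an accepting state first via the path A → E → D → B on input aab.
No string of length < 3 is accepted (BFS exhausts all shorter strings without reaching an accepting state), and aab is the lexicographically least accepting string of length 3.

aab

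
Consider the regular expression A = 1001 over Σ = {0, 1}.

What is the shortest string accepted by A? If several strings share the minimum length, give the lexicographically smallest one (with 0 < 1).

By inspection of the expression, no string of length less than 4 matches, and 1001 is the lexicographically first match of length 4.

1001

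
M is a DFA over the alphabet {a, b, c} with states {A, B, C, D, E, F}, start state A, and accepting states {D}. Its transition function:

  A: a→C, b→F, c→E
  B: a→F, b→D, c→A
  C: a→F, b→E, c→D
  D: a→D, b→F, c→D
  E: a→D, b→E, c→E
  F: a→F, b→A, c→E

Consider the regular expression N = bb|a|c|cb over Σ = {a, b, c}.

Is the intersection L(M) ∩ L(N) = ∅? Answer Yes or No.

Converting the expression N to a DFA (subset construction, then merging equivalent states) gives the minimal DFA with states {n0, n1, n2, n3, n4}, start state n0, accepting states {n1, n3} and transitions n0: a→n1, b→n2, c→n3; n1: a→n4, b→n4, c→n4; n2: a→n4, b→n1, c→n4; n3: a→n4, b→n1, c→n4; n4: a→n4, b→n4, c→n4.
Exploring the product automaton M × N from the start pair (A, n0), following both machines on each input symbol, reaches 11 state pairs: (A, n0), (C, n1), (F, n2), (E, n3), (F, n4), (E, n4), (D, n4), (A, n1), (E, n1), (A, n4), (C, n4).
M accepts in {D} and N accepts in {n1, n3}; no reachable pair has both components accepting, so no string drives both machines to acceptance simultaneously and L(M) ∩ L(N) = ∅.
So no string is accepted by both, and the intersection is empty.

Yes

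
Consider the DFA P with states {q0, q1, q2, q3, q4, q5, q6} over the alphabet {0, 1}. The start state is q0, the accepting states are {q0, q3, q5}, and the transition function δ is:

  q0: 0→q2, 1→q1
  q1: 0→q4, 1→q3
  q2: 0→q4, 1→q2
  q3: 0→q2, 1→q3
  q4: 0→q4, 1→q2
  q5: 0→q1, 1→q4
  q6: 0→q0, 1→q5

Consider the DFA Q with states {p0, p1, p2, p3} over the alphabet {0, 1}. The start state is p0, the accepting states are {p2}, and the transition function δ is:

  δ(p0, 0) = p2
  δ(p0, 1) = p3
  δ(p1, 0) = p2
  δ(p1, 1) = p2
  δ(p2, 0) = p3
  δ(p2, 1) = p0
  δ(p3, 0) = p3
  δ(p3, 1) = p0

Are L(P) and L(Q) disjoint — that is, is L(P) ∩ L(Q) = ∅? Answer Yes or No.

Exploring the product automaton P × Q from the start pair (q0, p0), following both machines on each input symbol, reaches 9 state pairs: (q0, p0), (q2, p2), (q1, p3), (q4, p3), (q2, p0), (q3, p0), (q4, p2), (q2, p3), (q3, p3).
P accepts in {q0, q3, q5} and Q accepts in {p2}; no reachable pair has both components accepting, so no string drives both machines to acceptance simultaneously and L(P) ∩ L(Q) = ∅.
So no string is accepted by both, and the intersection is empty.

Yes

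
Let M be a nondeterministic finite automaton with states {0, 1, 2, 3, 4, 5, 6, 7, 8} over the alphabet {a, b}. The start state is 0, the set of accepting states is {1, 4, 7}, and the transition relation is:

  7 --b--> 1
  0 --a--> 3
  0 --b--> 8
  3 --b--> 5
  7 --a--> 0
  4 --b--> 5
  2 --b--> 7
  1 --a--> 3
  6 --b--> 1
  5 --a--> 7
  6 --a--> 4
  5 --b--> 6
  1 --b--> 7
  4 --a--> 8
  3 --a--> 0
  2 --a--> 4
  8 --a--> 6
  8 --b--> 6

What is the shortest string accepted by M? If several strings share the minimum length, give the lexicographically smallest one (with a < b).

aba

A breadth-first search from 0 reaches an accepting state first via the path 0 → 3 → 5 → 7 on input aba.
No string of length < 3 is accepted (BFS exhausts all shorter strings without reaching an accepting state), and aba is the lexicographically least accepting string of length 3.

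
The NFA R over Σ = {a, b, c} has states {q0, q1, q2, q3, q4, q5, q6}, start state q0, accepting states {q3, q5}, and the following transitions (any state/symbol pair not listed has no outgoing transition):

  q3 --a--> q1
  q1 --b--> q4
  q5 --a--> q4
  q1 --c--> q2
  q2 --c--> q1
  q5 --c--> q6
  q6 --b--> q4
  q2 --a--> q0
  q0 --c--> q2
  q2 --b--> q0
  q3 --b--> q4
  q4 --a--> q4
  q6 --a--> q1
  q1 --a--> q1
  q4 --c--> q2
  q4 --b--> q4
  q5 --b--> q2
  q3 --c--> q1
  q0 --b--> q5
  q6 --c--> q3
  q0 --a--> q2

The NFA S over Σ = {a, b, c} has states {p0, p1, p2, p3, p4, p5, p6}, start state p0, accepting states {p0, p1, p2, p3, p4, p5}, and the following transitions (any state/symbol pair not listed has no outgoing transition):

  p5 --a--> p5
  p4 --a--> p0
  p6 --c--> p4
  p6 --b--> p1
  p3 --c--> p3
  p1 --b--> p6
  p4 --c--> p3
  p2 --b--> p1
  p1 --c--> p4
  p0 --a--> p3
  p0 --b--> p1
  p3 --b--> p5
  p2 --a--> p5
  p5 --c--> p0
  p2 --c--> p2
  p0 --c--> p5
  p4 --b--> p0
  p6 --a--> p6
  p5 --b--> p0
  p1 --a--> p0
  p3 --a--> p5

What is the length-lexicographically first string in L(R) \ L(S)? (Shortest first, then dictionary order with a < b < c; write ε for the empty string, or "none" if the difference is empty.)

The string bbbb is accepted by R but not by S.
No shorter string lies in the difference, and bbbb is the lexicographically first length-4 string in L(R) \ L(S).

bbbb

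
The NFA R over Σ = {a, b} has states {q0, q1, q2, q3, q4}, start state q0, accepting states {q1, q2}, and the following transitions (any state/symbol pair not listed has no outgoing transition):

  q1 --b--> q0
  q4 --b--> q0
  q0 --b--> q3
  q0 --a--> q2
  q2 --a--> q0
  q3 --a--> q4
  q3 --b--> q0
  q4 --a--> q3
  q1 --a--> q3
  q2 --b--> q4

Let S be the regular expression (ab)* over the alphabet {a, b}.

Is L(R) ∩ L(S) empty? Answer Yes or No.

Converting the expression S to a DFA (subset construction, then merging equivalent states) gives the minimal DFA with states {s0, s1, s2}, start state s0, accepting states {s0} and transitions s0: a→s1, b→s2; s1: a→s2, b→s0; s2: a→s2, b→s2.
Exploring the product automaton R × S from the start pair (q0, s0), following both machines on each input symbol, reaches 8 state pairs: (q0, s0), (q2, s1), (q3, s2), (q0, s2), (q4, s0), (q4, s2), (q2, s2), (q3, s1).
R accepts in {q1, q2} and S accepts in {s0}; no reachable pair has both components accepting, so no string drives both machines to acceptance simultaneously and L(R) ∩ L(S) = ∅.
So no string is accepted by both, and the intersection is empty.

Yes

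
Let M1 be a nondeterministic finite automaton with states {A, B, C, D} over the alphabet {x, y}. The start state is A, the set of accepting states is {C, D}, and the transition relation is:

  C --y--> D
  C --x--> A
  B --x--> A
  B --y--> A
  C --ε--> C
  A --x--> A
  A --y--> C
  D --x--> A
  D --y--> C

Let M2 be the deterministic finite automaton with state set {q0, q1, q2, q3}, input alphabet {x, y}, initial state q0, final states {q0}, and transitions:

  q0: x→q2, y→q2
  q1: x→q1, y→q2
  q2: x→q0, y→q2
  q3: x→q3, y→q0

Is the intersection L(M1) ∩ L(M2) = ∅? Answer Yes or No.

Exploring the product automaton M1 × M2 from the start pair (A, q0), following both machines on each input symbol, reaches 4 state pairs: (A, q0), (A, q2), (C, q2), (D, q2).
M1 accepts in {C, D} and M2 accepts in {q0}; no reachable pair has both components accepting, so no string drives both machines to acceptance simultaneously and L(M1) ∩ L(M2) = ∅.
So no string is accepted by both, and the intersection is empty.

Yes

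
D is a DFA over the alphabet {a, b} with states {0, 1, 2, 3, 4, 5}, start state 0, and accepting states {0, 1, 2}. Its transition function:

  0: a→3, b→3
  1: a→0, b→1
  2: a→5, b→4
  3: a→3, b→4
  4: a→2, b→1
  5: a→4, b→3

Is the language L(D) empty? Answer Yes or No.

The empty string ε is accepted: the run 0 ends in the accepting state 0.
Since at least one string is accepted, L(D) is not empty.

No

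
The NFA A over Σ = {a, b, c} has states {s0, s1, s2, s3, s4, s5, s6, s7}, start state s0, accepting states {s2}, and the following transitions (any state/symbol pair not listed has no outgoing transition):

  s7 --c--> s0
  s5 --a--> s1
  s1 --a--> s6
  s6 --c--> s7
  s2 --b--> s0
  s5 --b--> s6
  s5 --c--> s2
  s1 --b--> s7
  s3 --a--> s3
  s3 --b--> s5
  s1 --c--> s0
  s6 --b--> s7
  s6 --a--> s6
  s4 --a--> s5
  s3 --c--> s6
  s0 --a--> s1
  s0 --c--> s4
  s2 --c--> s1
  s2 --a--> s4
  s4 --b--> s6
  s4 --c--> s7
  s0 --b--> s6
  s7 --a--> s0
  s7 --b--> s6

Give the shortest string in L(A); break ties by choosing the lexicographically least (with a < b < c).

cac

A breadth-first search from s0 reaches an accepting state first via the path s0 → s4 → s5 → s2 on input cac.
No string of length < 3 is accepted (BFS exhausts all shorter strings without reaching an accepting state), and cac is the lexicographically least accepting string of length 3.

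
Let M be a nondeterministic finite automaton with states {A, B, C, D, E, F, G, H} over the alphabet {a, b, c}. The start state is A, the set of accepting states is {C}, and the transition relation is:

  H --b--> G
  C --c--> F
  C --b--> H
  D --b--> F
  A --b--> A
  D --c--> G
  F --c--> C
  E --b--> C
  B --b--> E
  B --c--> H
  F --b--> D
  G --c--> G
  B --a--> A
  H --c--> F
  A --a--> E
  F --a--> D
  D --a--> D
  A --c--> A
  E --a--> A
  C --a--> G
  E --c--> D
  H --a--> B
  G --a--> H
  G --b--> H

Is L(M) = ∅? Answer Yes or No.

No

The string ab is accepted: the run A → E → C ends in the accepting state C.
Since at least one string is accepted, L(M) is not empty.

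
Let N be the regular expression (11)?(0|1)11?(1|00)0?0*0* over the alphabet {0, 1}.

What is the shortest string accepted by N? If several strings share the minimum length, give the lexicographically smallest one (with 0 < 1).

By inspection of the expression, no string of length less than 3 matches, and 011 is the lexicographically first match of length 3.

011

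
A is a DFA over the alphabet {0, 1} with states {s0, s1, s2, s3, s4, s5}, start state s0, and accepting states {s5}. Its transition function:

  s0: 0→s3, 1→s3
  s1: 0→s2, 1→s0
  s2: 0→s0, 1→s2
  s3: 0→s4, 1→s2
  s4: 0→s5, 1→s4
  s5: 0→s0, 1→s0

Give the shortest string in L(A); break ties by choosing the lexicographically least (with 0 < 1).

A breadth-first search from s0 reaches an accepting state first via the path s0 → s3 → s4 → s5 on input 000.
No string of length < 3 is accepted (BFS exhausts all shorter strings without reaching an accepting state), and 000 is the lexicographically least accepting string of length 3.

000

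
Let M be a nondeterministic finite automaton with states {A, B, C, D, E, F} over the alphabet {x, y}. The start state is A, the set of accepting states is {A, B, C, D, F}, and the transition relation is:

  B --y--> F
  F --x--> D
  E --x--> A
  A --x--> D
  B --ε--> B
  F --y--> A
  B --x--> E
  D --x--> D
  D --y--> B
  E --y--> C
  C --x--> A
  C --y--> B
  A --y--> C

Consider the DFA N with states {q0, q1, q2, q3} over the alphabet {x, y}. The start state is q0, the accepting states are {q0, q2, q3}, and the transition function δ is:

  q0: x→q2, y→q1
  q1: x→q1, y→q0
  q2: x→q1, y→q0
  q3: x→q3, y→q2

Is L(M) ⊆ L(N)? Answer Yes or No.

No

The string y is in L(M) but not in L(N).
So L(M) ⊄ L(N).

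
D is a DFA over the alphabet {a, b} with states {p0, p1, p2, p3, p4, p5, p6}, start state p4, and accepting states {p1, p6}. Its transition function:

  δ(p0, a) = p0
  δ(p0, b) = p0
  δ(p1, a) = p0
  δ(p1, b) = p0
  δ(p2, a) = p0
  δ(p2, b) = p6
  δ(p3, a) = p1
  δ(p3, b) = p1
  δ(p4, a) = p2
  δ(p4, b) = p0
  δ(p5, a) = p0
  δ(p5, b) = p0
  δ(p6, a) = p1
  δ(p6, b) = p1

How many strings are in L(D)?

The useful subgraph on states {p1, p2, p4, p6} is acyclic, so L(D) is finite; the longest accepting path visits 4 useful states, giving maximum string length 3.
Counting accepting paths from p4 by length: 1 of length 2, 2 of length 3. Total 3.

3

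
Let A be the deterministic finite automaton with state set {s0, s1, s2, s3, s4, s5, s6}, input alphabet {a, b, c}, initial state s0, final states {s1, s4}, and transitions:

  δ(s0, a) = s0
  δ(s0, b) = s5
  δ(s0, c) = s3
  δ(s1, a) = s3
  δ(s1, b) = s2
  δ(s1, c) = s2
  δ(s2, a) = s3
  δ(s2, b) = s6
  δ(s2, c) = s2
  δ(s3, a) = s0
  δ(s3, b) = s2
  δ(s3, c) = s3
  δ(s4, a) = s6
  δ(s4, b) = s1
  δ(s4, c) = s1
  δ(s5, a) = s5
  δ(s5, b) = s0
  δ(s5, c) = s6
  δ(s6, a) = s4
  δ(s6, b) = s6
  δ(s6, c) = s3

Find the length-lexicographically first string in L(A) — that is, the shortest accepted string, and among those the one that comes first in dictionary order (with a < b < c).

A breadth-first search from s0 reaches an accepting state first via the path s0 → s5 → s6 → s4 on input bca.
No string of length < 3 is accepted (BFS exhausts all shorter strings without reaching an accepting state), and bca is the lexicographically least accepting string of length 3.

bca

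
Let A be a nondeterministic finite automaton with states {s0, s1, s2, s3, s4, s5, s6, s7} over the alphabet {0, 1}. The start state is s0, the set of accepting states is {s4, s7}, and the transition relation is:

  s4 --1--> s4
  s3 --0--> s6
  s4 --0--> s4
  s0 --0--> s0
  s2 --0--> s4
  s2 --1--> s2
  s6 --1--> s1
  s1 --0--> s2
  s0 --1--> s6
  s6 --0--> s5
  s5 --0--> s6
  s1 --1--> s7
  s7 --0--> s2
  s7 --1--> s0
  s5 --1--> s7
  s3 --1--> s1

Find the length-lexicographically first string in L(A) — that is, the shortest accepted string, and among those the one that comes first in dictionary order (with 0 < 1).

A breadth-first search from s0 reaches an accepting state first via the path s0 → s6 → s5 → s7 on input 101.
No string of length < 3 is accepted (BFS exhausts all shorter strings without reaching an accepting state), and 101 is the lexicographically least accepting string of length 3.

101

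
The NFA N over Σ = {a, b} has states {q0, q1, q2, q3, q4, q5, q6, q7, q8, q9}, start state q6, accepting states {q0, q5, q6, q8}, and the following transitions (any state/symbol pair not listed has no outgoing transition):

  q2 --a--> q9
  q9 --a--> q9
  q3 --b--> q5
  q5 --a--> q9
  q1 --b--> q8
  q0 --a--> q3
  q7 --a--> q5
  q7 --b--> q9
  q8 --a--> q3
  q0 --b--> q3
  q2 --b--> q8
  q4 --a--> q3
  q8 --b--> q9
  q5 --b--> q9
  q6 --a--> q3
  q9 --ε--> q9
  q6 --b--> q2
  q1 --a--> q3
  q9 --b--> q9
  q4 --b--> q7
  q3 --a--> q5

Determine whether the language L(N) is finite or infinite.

finite

The useful states (reachable from q6 and able to reach an accepting state) are {q2, q3, q5, q6, q8}.
Restricted to these states the transition graph has no cycle, so every accepting path has bounded length and L is finite.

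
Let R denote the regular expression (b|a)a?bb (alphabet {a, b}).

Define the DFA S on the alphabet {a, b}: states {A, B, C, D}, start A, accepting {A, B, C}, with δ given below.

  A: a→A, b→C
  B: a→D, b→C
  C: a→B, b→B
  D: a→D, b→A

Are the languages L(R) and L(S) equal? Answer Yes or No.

No

The empty string ε is accepted by S but rejected by R.
So L(R) ≠ L(S).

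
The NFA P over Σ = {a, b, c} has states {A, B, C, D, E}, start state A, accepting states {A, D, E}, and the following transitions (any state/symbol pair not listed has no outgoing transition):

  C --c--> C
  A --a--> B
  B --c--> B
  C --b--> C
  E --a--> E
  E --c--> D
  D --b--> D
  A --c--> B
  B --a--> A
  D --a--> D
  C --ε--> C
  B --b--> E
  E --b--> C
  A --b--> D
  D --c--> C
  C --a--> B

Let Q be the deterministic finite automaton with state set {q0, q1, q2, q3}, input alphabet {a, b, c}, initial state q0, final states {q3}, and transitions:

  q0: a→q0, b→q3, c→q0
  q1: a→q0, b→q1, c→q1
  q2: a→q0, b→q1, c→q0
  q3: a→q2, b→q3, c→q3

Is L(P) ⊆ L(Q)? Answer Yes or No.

The empty string ε is in L(P) but not in L(Q).
So L(P) ⊄ L(Q).

No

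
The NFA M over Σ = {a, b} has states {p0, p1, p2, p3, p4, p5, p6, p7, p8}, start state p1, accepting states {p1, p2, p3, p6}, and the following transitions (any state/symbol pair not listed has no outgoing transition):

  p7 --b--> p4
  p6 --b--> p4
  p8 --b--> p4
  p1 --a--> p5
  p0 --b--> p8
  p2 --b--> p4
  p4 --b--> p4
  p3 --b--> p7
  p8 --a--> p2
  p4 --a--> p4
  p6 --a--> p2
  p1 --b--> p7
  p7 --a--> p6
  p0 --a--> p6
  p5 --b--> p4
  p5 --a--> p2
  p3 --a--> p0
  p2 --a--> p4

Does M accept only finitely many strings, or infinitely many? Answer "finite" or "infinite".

finite

The useful states (reachable from p1 and able to reach an accepting state) are {p1, p2, p5, p6, p7}.
Restricted to these states the transition graph has no cycle, so every accepting path has bounded length and L is finite.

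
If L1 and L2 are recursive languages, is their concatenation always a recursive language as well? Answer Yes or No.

Yes

For an input of length n, try each of the n+1 split points, running the decider for L₁ on the prefix and the decider for L₂ on the suffix; accept if some split succeeds. Finitely many halting sub-runs, so this decides L₁L₂.
So the recursive languages are closed under concatenation.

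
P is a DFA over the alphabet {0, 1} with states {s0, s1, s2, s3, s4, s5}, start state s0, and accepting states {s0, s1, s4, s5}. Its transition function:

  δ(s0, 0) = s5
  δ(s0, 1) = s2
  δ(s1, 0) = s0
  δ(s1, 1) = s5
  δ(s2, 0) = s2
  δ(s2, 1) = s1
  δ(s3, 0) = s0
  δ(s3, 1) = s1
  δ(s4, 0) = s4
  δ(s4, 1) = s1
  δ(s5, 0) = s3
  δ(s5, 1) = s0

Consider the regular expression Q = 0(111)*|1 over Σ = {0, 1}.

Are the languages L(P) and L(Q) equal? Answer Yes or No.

No

The empty string ε is accepted by P but rejected by Q.
So L(P) ≠ L(Q).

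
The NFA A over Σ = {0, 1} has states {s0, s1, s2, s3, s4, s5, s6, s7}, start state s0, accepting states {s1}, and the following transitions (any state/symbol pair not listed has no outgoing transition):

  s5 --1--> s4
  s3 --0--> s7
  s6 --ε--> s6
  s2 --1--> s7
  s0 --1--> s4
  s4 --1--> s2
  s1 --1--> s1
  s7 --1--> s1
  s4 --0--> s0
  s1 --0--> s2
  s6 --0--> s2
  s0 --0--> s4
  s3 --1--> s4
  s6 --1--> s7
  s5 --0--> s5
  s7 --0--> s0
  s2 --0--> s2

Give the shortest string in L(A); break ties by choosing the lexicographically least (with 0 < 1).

A breadth-first search from s0 reaches an accepting state first via the path s0 → s4 → s2 → s7 → s1 on input 0111.
No string of length < 4 is accepted (BFS exhausts all shorter strings without reaching an accepting state), and 0111 is the lexicographically least accepting string of length 4.

0111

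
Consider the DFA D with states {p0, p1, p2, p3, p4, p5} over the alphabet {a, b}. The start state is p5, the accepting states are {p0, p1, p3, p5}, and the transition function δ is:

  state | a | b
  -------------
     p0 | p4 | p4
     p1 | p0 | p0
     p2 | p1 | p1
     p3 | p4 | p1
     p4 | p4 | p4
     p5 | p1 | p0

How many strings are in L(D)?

5

The useful subgraph on states {p0, p1, p5} is acyclic, so L(D) is finite; the longest accepting path visits 3 useful states, giving maximum string length 2.
Counting accepting paths from p5 by length: 1 of length 0, 2 of length 1, 2 of length 2. Total 5.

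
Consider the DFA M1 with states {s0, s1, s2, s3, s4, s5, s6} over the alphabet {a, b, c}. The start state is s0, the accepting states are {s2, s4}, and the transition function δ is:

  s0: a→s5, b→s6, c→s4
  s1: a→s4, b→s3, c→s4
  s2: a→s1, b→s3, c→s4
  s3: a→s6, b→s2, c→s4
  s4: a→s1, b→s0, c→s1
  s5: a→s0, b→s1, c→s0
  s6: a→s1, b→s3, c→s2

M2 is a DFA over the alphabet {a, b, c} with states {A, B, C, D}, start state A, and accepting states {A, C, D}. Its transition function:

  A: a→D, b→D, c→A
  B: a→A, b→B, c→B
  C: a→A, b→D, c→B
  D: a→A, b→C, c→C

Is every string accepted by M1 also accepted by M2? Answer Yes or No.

No

The string abc is in L(M1) but not in L(M2).
So L(M1) ⊄ L(M2).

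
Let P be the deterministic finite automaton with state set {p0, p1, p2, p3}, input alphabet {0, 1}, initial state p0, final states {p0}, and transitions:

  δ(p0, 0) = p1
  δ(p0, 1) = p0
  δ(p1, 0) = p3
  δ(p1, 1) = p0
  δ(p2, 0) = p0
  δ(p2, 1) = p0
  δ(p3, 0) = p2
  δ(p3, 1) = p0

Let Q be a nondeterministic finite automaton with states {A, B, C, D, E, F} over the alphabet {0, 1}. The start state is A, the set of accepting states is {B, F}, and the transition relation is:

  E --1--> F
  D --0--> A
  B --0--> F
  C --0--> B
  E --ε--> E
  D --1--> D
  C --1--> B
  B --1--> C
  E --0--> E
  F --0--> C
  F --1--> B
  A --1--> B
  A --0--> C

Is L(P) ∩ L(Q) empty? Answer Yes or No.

No

The string 1 is accepted by both P and Q.
Hence L(P) ∩ L(Q) ≠ ∅.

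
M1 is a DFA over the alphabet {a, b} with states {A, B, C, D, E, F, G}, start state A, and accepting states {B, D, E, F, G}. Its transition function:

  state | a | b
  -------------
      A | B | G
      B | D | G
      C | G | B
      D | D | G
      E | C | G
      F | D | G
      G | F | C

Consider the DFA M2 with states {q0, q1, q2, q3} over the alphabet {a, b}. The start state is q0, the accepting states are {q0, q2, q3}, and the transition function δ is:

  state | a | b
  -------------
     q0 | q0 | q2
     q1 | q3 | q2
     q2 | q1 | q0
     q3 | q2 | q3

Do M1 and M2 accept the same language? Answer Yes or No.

The string ba is accepted by M1 but rejected by M2.
So L(M1) ≠ L(M2).

No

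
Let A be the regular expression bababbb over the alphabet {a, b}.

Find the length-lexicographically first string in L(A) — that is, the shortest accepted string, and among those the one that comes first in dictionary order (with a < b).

By inspection of the expression, no string of length less than 7 matches, and bababbb is the lexicographically first match of length 7.

bababbb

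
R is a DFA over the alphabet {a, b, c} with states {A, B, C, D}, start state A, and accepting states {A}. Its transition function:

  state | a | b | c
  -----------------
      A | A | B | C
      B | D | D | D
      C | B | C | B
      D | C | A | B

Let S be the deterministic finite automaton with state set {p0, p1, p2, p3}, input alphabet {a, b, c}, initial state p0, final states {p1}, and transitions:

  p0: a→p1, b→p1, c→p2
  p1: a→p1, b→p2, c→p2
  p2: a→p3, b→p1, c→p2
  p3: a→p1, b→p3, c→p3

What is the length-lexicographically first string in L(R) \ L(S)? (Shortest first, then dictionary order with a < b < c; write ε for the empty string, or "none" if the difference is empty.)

ε

The empty string ε is accepted by R but not by S.
Since ε is the unique shortest string, it is the required witness.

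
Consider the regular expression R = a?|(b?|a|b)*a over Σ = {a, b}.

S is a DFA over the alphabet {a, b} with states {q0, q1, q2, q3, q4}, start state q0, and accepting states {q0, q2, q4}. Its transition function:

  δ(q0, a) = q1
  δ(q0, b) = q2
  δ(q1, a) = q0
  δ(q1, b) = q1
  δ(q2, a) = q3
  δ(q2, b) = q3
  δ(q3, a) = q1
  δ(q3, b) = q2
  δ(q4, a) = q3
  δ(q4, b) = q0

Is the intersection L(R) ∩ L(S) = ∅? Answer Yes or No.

The empty string ε is accepted by both R and S.
Hence L(R) ∩ L(S) ≠ ∅.

No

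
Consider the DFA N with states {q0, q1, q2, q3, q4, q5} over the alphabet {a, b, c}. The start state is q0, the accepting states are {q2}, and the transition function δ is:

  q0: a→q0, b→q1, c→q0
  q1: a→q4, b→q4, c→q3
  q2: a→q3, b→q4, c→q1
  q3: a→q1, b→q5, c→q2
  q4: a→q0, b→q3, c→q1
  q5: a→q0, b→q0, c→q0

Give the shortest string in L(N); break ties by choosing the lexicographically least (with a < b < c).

bcc

A breadth-first search from q0 reaches an accepting state first via the path q0 → q1 → q3 → q2 on input bcc.
No string of length < 3 is accepted (BFS exhausts all shorter strings without reaching an accepting state), and bcc is the lexicographically least accepting string of length 3.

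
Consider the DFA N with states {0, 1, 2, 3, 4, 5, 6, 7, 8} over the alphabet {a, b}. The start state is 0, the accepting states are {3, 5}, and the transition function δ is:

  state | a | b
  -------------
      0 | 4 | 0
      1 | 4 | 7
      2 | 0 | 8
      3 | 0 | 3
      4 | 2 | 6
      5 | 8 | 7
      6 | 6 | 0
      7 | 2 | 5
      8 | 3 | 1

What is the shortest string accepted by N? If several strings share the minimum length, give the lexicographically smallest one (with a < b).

A breadth-first search from 0 reaches an accepting state first via the path 0 → 4 → 2 → 8 → 3 on input aaba.
No string of length < 4 is accepted (BFS exhausts all shorter strings without reaching an accepting state), and aaba is the lexicographically least accepting string of length 4.

aaba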